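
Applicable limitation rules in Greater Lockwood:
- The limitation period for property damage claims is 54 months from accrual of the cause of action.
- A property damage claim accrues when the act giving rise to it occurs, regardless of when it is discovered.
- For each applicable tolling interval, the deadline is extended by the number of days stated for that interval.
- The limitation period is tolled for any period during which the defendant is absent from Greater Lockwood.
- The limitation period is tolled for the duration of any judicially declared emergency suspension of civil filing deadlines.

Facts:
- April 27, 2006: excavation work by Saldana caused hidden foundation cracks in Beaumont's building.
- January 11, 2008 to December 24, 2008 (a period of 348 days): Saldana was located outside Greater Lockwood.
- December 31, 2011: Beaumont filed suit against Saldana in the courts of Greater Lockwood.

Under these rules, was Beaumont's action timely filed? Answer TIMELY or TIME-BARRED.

TIME-BARRED

The limitation period began to run on April 27, 2006.
Adding the 54 months base period to April 27, 2006 gives a deadline of October 27, 2010, before any tolling.
The defendant's absence from the jurisdiction from January 11, 2008 to December 24, 2008 tolled the period for 348 days, extending the deadline to October 10, 2011.
Filing on December 31, 2011 missed the October 10, 2011 deadline — the action is time-barred.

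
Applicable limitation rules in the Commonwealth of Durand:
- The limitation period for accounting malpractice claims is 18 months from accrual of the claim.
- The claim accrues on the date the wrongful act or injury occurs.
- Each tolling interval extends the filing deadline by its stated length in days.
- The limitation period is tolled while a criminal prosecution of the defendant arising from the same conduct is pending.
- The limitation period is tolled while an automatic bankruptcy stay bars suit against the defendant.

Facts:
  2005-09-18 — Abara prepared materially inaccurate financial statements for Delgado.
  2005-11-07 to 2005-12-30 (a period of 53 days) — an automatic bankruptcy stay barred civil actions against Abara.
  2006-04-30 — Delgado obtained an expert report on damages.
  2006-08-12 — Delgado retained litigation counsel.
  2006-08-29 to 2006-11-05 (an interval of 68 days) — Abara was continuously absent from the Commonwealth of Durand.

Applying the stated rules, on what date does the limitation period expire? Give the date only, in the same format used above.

2007-05-10

The limitation period began to run on 2005-09-18.
Adding the 18 months base period to 2005-09-18 gives a deadline of 2007-03-18, before any tolling.
The automatic bankruptcy stay from 2005-11-07 to 2005-12-30 tolled the period for 53 days, extending the deadline to 2007-05-10.
No stated provision tolls the period for the defendant's absence, so the interval from 2006-08-29 to 2006-11-05 has no effect on the deadline.
None of the other events listed affects the running of the period under the stated rules.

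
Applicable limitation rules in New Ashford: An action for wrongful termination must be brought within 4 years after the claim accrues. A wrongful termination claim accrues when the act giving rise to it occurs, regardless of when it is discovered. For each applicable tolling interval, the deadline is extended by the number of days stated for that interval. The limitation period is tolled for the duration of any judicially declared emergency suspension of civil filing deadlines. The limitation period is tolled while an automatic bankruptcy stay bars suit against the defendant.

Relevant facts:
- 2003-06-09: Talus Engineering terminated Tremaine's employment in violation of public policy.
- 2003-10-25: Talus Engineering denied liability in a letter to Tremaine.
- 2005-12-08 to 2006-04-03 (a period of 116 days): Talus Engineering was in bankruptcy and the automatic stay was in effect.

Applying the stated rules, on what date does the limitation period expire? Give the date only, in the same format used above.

2007-10-03

The limitation period began to run on 2003-06-09.
4 years from 2003-06-09 is 2007-06-09.
The period was tolled for 116 days by the automatic bankruptcy stay (2005-12-08 to 2006-04-03), pushing the deadline to 2007-10-03.
Nothing else in the chronology tolls or restarts the period.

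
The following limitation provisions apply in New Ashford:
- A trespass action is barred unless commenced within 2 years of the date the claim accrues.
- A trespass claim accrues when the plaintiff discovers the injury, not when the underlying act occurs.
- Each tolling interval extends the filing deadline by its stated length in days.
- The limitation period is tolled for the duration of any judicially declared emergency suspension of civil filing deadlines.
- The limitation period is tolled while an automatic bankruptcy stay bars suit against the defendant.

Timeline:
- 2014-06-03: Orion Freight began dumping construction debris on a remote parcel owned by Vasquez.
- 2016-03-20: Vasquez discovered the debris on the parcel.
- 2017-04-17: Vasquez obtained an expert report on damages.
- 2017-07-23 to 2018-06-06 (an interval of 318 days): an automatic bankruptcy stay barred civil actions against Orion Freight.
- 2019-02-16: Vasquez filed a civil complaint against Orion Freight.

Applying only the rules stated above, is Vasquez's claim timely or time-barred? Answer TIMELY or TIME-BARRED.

TIME-BARRED

The claim did not accrue until Vasquez discovered the injury on 2016-03-20; the 2014-06-03 act date does not start the clock under the stated rule.
The untolled deadline — 2 years after 2016-03-20 — is 2018-03-20.
The automatic bankruptcy stay from 2017-07-23 to 2018-06-06 tolled the period for 318 days, extending the deadline to 2019-02-01.
Nothing else in the chronology tolls or restarts the period.
Filing on 2019-02-16 missed the 2019-02-01 deadline — the action is time-barred.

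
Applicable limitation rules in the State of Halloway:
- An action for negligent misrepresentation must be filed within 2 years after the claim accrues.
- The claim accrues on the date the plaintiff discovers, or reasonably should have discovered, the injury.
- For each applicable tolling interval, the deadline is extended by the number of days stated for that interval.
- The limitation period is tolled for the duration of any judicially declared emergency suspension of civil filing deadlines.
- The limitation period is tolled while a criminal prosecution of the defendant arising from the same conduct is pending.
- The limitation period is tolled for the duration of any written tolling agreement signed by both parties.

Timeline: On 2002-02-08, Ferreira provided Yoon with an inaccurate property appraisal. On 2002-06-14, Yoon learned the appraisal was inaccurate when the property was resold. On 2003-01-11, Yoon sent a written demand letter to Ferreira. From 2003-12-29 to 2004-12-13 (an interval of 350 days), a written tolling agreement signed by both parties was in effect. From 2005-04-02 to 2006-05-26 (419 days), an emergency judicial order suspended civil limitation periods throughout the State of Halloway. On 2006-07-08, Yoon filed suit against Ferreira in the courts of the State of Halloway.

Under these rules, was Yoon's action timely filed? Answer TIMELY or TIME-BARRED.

Accrual is tied to discovery, so the period began on 2002-06-14 rather than on 2002-02-08 when the act occurred.
Adding the 2 years base period to 2002-06-14 gives a deadline of 2004-06-14, before any tolling.
The period was tolled for 350 days by the written tolling agreement (2003-12-29 to 2004-12-13), pushing the deadline to 2005-05-30.
The period was tolled for 419 days by the emergency suspension of filing deadlines (2005-04-02 to 2006-05-26), pushing the deadline to 2006-07-23.
None of the other events listed affects the running of the period under the stated rules.
The 2006-07-08 filing precedes the 2006-07-23 deadline; the claim is timely.

TIMELY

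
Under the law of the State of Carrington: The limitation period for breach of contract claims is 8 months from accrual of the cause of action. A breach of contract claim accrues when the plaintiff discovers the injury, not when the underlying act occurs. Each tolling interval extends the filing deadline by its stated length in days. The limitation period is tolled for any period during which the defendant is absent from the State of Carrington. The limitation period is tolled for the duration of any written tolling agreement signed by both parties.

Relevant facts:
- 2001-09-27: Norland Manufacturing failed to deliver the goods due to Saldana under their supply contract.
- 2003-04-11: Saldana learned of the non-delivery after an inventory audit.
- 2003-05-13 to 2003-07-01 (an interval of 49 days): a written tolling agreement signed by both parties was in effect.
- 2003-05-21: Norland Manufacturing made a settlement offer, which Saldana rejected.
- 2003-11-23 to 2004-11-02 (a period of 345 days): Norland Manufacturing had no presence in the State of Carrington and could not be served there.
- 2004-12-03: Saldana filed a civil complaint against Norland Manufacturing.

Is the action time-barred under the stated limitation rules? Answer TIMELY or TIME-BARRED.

TIMELY

Under the discovery rule, the claim accrued on 2003-04-11, when Saldana discovered the injury — not on the 2001-09-27 date of the underlying act.
Adding the 8 months base period to 2003-04-11 gives a deadline of 2003-12-11, before any tolling.
Because the written tolling agreement ran from 2003-05-13 to 2003-07-01, the deadline is extended by 49 days to 2004-01-29.
The defendant's absence from the jurisdiction from 2003-11-23 to 2004-11-02 tolled the period for 345 days, extending the deadline to 2005-01-08.
Nothing else in the chronology tolls or restarts the period.
Filing on 2004-12-03 beat the 2005-01-08 deadline — the action is timely.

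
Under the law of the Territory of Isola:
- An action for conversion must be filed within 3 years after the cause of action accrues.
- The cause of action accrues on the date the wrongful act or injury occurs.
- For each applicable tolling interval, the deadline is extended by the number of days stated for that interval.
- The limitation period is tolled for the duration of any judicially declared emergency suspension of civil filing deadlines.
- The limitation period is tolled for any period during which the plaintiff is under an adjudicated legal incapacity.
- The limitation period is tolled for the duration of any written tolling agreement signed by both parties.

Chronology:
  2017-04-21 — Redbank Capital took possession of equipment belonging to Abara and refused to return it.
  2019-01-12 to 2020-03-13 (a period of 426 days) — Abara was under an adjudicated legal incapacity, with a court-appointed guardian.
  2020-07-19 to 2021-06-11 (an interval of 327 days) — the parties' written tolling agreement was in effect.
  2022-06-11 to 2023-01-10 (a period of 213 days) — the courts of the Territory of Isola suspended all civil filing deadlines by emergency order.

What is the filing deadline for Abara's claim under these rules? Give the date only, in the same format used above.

The cause of action accrued on 2017-04-21, the date of the act.
3 years from 2017-04-21 is 2020-04-21.
The plaintiff's legal incapacity from 2019-01-12 to 2020-03-13 tolled the period for 426 days, extending the deadline to 2021-06-21.
Because the written tolling agreement ran from 2020-07-19 to 2021-06-11, the deadline is extended by 327 days to 2022-05-14.
By the time the emergency suspension of filing deadlines began on 2022-06-11, the limitation period had already expired on 2022-05-14; that interval cannot revive it.

2022-05-14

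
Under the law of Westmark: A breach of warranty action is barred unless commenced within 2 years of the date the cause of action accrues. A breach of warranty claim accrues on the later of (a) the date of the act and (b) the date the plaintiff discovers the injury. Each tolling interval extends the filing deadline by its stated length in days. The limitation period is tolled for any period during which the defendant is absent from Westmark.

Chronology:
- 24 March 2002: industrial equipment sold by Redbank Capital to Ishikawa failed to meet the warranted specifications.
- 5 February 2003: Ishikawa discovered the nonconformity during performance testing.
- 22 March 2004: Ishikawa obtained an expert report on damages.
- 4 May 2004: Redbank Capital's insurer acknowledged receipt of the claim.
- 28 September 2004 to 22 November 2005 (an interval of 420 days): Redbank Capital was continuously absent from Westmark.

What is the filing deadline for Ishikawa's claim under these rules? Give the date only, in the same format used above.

Taking the later of the act (24 March 2002) and discovery (5 February 2003), the claim accrued on 5 February 2003.
Adding the 2 years base period to 5 February 2003 gives a deadline of 5 February 2005, before any tolling.
Because the defendant's absence from the jurisdiction ran from 28 September 2004 to 22 November 2005, the deadline is extended by 420 days to 1 April 2006.
None of the other events listed affects the running of the period under the stated rules.

1 April 2006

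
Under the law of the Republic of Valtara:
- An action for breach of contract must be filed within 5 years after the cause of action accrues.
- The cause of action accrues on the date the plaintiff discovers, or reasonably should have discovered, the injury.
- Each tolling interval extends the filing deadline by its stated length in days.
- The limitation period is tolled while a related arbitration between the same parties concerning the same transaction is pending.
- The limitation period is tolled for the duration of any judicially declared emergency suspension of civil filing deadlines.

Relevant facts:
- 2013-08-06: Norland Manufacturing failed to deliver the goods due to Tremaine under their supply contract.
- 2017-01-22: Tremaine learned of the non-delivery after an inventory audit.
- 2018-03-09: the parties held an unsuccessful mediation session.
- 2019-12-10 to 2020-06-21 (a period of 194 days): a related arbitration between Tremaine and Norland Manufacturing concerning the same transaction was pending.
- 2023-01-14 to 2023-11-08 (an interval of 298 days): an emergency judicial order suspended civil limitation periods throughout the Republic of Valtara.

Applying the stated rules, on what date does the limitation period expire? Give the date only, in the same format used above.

The claim did not accrue until Tremaine discovered the injury on 2017-01-22; the 2013-08-06 act date does not start the clock under the stated rule.
5 years from 2017-01-22 is 2022-01-22.
The pending related arbitration from 2019-12-10 to 2020-06-21 tolled the period for 194 days, extending the deadline to 2022-08-04.
By the time the emergency suspension of filing deadlines began on 2023-01-14, the limitation period had already expired on 2022-08-04; that interval cannot revive it.
The other events in the timeline have no effect on the limitation period under the stated rules.

2022-08-04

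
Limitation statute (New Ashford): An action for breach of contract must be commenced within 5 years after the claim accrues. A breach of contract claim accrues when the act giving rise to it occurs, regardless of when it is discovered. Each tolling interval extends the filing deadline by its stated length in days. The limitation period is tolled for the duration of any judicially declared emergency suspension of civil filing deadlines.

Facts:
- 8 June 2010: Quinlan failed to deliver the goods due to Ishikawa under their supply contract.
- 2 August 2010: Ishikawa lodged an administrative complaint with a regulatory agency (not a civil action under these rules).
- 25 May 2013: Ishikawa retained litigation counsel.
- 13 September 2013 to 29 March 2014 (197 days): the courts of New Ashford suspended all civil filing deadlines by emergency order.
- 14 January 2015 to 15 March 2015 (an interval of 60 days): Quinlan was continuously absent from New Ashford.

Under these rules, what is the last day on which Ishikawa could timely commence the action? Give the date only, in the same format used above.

The claim accrued on 8 June 2010, the date of the act.
Adding the 5 years base period to 8 June 2010 gives a deadline of 8 June 2015, before any tolling.
The emergency suspension of filing deadlines from 13 September 2013 to 29 March 2014 tolled the period for 197 days, extending the deadline to 22 December 2015.
The defendant's absence from the jurisdiction from 14 January 2015 to 15 March 2015 does not toll the period, because no stated rule makes the defendant's absence a tolling event.
Nothing else in the chronology tolls or restarts the period.

22 December 2015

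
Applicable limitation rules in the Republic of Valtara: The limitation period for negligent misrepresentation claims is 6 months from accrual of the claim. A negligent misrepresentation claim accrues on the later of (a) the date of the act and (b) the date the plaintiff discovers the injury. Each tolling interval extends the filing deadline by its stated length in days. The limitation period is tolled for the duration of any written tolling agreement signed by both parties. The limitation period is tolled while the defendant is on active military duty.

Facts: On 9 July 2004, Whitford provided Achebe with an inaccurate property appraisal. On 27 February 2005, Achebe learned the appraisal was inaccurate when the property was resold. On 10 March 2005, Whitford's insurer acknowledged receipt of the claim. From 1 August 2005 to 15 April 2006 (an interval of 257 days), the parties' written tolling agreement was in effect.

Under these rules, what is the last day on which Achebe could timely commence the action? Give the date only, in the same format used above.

Because discovery on 27 February 2005 post-dates the 9 July 2004 act, accrual under the later-of rule falls on 27 February 2005.
Adding the 6 months base period to 27 February 2005 gives a deadline of 27 August 2005, before any tolling.
The written tolling agreement from 1 August 2005 to 15 April 2006 tolled the period for 257 days, extending the deadline to 11 May 2006.
The other events in the timeline have no effect on the limitation period under the stated rules.

11 May 2006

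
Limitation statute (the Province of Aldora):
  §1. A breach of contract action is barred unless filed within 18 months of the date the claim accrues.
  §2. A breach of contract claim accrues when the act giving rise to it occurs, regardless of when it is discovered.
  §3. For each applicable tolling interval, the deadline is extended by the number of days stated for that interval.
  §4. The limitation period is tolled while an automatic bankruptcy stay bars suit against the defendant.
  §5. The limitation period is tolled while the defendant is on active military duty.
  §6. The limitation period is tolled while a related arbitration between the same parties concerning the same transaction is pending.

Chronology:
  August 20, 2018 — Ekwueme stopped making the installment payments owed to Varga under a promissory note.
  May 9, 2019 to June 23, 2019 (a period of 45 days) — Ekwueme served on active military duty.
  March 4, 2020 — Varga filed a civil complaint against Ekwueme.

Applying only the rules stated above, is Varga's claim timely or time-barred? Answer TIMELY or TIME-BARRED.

TIMELY

The claim accrued on August 20, 2018, when the wrongful act occurred.
18 months from August 20, 2018 is February 20, 2020.
The defendant's active military service from May 9, 2019 to June 23, 2019 tolled the period for 45 days, extending the deadline to April 5, 2020.
The March 4, 2020 filing precedes the April 5, 2020 deadline; the claim is timely.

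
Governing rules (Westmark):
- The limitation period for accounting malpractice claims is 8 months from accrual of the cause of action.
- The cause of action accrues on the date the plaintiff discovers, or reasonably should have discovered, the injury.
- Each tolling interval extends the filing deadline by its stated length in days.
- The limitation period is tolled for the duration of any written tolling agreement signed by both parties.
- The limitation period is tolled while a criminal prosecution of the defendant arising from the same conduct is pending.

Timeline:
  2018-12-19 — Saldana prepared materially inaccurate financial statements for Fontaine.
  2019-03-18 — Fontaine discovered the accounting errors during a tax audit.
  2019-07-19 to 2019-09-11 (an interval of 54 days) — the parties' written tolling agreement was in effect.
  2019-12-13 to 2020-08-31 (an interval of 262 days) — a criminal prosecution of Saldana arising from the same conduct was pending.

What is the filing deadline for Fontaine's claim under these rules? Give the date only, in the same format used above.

2020-09-29

Accrual is tied to discovery, so the period began on 2019-03-18 rather than on 2018-12-19 when the act occurred.
Adding the 8 months base period to 2019-03-18 gives a deadline of 2019-11-18, before any tolling.
The period was tolled for 54 days by the written tolling agreement (2019-07-19 to 2019-09-11), pushing the deadline to 2020-01-11.
The period was tolled for 262 days by the pending criminal prosecution (2019-12-13 to 2020-08-31), pushing the deadline to 2020-09-29.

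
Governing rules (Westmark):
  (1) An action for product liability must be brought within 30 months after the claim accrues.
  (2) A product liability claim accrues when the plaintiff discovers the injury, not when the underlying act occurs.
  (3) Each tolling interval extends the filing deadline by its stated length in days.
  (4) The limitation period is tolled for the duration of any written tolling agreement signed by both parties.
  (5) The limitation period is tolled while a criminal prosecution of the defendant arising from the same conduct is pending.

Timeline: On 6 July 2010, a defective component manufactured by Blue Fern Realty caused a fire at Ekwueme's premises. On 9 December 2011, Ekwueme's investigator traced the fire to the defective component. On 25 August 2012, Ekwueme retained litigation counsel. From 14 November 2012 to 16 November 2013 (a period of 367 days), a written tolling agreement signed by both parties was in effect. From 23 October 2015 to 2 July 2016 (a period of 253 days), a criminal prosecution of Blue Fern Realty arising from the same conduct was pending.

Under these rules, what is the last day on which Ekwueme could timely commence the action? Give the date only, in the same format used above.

Under the discovery rule, the claim accrued on 9 December 2011, when Ekwueme discovered the injury — not on the 6 July 2010 date of the underlying act.
Adding the 30 months base period to 9 December 2011 gives a deadline of 9 June 2014, before any tolling.
Because the written tolling agreement ran from 14 November 2012 to 16 November 2013, the deadline is extended by 367 days to 11 June 2015.
The pending criminal prosecution starting 23 October 2015 came too late — the period had run on 11 June 2015 — and so does not extend the deadline.
The other events in the timeline have no effect on the limitation period under the stated rules.

11 June 2015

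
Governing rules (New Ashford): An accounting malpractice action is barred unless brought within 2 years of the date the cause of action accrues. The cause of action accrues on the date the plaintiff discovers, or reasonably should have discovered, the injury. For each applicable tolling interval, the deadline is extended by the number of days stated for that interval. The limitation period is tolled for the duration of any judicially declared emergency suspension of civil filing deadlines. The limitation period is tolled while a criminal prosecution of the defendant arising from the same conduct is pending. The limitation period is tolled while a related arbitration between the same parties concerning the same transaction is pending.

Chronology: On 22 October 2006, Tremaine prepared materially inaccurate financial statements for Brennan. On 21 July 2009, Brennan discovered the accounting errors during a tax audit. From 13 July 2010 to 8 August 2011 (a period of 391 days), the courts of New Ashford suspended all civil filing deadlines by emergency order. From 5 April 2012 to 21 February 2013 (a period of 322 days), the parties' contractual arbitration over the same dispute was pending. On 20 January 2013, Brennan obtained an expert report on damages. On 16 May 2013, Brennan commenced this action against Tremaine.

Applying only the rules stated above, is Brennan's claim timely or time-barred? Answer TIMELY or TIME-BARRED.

TIMELY

The claim did not accrue until Brennan discovered the injury on 21 July 2009; the 22 October 2006 act date does not start the clock under the stated rule.
2 years from 21 July 2009 is 21 July 2011.
The period was tolled for 391 days by the emergency suspension of filing deadlines (13 July 2010 to 8 August 2011), pushing the deadline to 15 August 2012.
The pending related arbitration from 5 April 2012 to 21 February 2013 tolled the period for 322 days, extending the deadline to 3 July 2013.
The other events in the timeline have no effect on the limitation period under the stated rules.
Brennan filed on 16 May 2013, before the 3 July 2013 deadline, so the action is timely.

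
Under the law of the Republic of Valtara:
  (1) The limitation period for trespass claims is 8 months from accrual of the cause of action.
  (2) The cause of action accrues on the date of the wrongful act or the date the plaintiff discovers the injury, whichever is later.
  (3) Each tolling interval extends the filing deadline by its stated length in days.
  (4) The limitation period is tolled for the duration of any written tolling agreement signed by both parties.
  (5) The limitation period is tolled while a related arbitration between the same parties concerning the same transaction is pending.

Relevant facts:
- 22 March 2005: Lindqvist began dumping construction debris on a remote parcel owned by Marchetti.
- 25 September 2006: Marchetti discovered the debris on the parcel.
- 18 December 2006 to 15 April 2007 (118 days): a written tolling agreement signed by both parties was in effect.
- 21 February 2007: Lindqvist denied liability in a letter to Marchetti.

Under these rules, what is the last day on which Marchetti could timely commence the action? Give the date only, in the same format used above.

Taking the later of the act (22 March 2005) and discovery (25 September 2006), the claim accrued on 25 September 2006.
The untolled deadline — 8 months after 25 September 2006 — is 25 May 2007.
The period was tolled for 118 days by the written tolling agreement (18 December 2006 to 15 April 2007), pushing the deadline to 20 September 2007.
The other events in the timeline have no effect on the limitation period under the stated rules.

20 September 2007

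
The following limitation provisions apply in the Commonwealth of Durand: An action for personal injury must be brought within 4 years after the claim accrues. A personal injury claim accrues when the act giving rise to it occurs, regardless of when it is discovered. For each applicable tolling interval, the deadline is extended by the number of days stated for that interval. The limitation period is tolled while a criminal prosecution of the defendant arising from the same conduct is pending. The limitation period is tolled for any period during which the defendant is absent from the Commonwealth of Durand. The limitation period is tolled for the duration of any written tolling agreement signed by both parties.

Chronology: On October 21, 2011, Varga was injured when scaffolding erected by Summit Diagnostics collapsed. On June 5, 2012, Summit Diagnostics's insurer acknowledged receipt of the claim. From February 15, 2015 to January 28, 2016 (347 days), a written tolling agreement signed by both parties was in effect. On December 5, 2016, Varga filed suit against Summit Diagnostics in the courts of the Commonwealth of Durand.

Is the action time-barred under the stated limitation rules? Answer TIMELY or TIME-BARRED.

The claim accrued on October 21, 2011, when the wrongful act occurred.
The untolled deadline — 4 years after October 21, 2011 — is October 21, 2015.
The written tolling agreement from February 15, 2015 to January 28, 2016 tolled the period for 347 days, extending the deadline to October 2, 2016.
The other events in the timeline have no effect on the limitation period under the stated rules.
Varga filed on December 5, 2016, after the October 2, 2016 deadline, so the action is time-barred.

TIME-BARRED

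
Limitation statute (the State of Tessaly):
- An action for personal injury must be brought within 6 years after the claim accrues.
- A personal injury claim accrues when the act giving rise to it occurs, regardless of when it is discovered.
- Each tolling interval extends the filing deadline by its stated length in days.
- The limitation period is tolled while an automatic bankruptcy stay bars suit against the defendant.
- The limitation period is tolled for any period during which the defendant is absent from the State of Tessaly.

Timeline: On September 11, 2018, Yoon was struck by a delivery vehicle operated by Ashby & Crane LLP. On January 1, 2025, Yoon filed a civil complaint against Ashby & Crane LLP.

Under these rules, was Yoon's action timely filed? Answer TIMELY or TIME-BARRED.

The claim accrued on September 11, 2018, when the wrongful act occurred.
6 years from September 11, 2018 is September 11, 2024.
The January 1, 2025 filing falls after the September 11, 2024 deadline; the claim is time-barred.

TIME-BARRED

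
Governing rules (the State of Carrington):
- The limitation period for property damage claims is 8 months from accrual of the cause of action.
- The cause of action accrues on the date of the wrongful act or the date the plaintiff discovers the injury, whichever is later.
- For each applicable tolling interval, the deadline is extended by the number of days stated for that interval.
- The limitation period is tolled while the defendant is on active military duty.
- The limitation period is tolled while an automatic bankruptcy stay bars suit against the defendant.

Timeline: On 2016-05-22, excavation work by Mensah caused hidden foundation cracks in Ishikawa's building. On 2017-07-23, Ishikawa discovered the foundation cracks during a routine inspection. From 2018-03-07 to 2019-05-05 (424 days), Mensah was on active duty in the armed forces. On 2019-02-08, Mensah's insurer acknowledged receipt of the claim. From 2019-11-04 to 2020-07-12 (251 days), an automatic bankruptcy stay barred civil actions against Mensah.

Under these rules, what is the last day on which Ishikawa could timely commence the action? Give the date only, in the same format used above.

Taking the later of the act (2016-05-22) and discovery (2017-07-23), the claim accrued on 2017-07-23.
Adding the 8 months base period to 2017-07-23 gives a deadline of 2018-03-23, before any tolling.
The period was tolled for 424 days by the defendant's active military service (2018-03-07 to 2019-05-05), pushing the deadline to 2019-05-21.
The automatic bankruptcy stay starting 2019-11-04 came too late — the period had run on 2019-05-21 — and so does not extend the deadline.
None of the other events listed affects the running of the period under the stated rules.

2019-05-21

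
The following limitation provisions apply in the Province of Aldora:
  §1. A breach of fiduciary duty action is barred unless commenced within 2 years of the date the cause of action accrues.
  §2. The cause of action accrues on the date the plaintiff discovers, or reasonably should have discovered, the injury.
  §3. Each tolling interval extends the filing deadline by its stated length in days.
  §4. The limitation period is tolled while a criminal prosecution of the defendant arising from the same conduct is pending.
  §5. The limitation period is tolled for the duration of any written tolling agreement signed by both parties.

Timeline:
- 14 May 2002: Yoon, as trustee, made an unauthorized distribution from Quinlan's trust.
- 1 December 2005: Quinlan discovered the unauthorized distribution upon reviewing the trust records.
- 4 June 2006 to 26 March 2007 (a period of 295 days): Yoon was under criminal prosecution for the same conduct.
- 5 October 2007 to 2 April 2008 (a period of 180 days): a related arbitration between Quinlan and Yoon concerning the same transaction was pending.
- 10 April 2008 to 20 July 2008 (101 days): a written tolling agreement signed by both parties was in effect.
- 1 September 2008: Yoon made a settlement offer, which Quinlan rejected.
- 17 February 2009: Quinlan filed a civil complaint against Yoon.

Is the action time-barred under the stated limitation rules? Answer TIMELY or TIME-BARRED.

TIME-BARRED

Accrual is tied to discovery, so the period began on 1 December 2005 rather than on 14 May 2002 when the act occurred.
2 years from 1 December 2005 is 1 December 2007.
The period was tolled for 295 days by the pending criminal prosecution (4 June 2006 to 26 March 2007), pushing the deadline to 21 September 2008.
The written tolling agreement from 10 April 2008 to 20 July 2008 tolled the period for 101 days, extending the deadline to 31 December 2008.
Although a pending arbitration ran from 5 October 2007 to 2 April 2008, the stated rules do not make that a tolling event, so it is disregarded.
Nothing else in the chronology tolls or restarts the period.
Filing on 17 February 2009 missed the 31 December 2008 deadline — the action is time-barred.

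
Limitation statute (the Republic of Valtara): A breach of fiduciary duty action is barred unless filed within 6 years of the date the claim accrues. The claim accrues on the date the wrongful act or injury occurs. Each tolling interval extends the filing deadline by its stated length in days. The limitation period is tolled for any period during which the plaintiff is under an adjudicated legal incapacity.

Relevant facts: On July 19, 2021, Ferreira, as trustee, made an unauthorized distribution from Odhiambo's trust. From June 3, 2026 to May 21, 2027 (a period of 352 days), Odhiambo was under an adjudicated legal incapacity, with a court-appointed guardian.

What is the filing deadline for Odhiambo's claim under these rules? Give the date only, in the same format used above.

The limitation period began to run on July 19, 2021.
The untolled deadline — 6 years after July 19, 2021 — is July 19, 2027.
The period was tolled for 352 days by the plaintiff's legal incapacity (June 3, 2026 to May 21, 2027), pushing the deadline to July 5, 2028.

July 5, 2028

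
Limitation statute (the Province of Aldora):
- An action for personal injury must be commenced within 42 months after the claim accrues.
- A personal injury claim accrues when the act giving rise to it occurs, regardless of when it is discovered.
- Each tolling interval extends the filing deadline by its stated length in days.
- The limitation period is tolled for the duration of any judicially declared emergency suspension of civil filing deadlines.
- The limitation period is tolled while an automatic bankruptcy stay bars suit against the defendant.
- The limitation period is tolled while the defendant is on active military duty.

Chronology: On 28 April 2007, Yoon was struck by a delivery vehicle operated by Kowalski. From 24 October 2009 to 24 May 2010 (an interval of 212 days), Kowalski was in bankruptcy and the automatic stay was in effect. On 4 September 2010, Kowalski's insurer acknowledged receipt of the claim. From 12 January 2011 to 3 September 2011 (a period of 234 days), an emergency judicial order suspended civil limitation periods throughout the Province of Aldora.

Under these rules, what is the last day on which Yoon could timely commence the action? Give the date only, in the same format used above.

17 January 2012

The claim accrued on 28 April 2007, the date of the act.
42 months from 28 April 2007 is 28 October 2010.
Because the automatic bankruptcy stay ran from 24 October 2009 to 24 May 2010, the deadline is extended by 212 days to 28 May 2011.
Because the emergency suspension of filing deadlines ran from 12 January 2011 to 3 September 2011, the deadline is extended by 234 days to 17 January 2012.
The other events in the timeline have no effect on the limitation period under the stated rules.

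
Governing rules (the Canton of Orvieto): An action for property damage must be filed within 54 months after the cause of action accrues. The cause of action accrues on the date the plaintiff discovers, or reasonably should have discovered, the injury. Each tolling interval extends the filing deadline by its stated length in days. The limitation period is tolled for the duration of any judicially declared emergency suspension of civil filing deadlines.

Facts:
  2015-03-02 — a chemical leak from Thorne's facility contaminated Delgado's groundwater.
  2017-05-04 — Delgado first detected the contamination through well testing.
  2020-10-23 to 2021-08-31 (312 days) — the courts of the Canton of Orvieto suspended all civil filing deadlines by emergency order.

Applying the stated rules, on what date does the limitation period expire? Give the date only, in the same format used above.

2022-09-12

The claim did not accrue until Delgado discovered the injury on 2017-05-04; the 2015-03-02 act date does not start the clock under the stated rule.
Adding the 54 months base period to 2017-05-04 gives a deadline of 2021-11-04, before any tolling.
Because the emergency suspension of filing deadlines ran from 2020-10-23 to 2021-08-31, the deadline is extended by 312 days to 2022-09-12.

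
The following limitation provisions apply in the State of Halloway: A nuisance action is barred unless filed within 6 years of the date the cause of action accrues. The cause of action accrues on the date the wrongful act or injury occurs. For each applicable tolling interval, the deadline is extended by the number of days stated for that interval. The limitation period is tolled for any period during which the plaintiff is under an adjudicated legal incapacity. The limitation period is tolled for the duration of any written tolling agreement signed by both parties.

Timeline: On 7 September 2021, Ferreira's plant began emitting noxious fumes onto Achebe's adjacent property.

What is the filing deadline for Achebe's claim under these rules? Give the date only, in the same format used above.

7 September 2027

The claim accrued on 7 September 2021, when the wrongful act occurred.
The untolled deadline — 6 years after 7 September 2021 — is 7 September 2027.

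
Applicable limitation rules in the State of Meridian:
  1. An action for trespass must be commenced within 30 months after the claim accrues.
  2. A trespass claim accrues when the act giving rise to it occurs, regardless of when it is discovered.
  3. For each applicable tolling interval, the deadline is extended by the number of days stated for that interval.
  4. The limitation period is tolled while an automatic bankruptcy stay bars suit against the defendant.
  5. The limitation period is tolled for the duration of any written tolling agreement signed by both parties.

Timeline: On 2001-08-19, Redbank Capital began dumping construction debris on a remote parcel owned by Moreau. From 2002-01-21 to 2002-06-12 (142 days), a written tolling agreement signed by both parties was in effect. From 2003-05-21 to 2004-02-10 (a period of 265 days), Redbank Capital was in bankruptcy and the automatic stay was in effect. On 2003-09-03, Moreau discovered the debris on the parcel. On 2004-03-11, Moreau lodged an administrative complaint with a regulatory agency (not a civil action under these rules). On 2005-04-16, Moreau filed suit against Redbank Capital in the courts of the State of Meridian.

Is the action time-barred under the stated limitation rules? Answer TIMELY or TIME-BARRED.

Accrual is governed by the date of the act, so the period began to run on 2001-08-19; the later discovery on 2003-09-03 is irrelevant under the stated rule.
The untolled deadline — 30 months after 2001-08-19 — is 2004-02-19.
Because the written tolling agreement ran from 2002-01-21 to 2002-06-12, the deadline is extended by 142 days to 2004-07-10.
The automatic bankruptcy stay from 2003-05-21 to 2004-02-10 tolled the period for 265 days, extending the deadline to 2005-04-01.
The other events in the timeline have no effect on the limitation period under the stated rules.
Moreau filed on 2005-04-16, after the 2005-04-01 deadline, so the action is time-barred.

TIME-BARRED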